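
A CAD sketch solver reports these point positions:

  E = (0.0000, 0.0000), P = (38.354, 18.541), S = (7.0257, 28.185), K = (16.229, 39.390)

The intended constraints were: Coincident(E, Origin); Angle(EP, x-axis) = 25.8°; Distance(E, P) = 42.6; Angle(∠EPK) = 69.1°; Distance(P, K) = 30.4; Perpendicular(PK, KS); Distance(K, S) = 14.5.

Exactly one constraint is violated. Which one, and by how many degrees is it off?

Perpendicular(PK, KS) — off by 3.90°.

E = (0.00, 0.00) ✓; EP at 25.80° ✓; |EP| = 42.60 ✓; ∠EPK = 69.10° ✓; |PK| = 30.40 ✓; ∠(PK, KS) = 93.90° ✗; |KS| = 14.50 ✓.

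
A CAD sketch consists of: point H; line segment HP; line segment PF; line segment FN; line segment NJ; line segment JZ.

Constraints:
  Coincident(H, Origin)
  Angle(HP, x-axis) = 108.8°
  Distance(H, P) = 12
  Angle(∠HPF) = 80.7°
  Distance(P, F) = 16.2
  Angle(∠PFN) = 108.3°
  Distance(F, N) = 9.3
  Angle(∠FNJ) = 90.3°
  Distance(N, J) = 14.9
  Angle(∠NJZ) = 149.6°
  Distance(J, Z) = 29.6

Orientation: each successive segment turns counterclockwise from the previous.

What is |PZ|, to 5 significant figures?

25.130

∠FNJ = 90.3° gives NJ at 9.5000° from the x-axis; with |NJ| = 14.9, J = (-1.8790, -2.9757). ∠NJZ = 149.6° gives JZ at 39.900° from the x-axis; with |JZ| = 29.6, Z = (20.829, 16.011). Then |PZ| = |Z − P| = 25.130.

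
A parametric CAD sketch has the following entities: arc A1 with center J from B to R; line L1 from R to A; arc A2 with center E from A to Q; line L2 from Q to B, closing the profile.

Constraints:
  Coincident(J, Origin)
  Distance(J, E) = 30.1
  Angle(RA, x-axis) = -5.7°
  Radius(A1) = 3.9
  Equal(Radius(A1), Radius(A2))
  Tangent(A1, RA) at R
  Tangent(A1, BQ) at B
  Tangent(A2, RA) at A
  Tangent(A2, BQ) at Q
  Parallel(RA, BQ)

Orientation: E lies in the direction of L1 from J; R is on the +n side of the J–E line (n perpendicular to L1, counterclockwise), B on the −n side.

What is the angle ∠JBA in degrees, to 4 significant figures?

75.47°

The slot axis is L1's direction at -5.7°, so u = (cos -5.7°, sin -5.7°) = (0.9951, -0.09932) and n = (−sin -5.7°, cos -5.7°) = (0.09932, 0.9951). J is at the origin and E lies 30.1 along u from J, so E = 30.1·u = (29.95, -2.990). Tangency of A1 to both parallel lines with radius 3.9 puts R and B at J ± 3.9·n: R = (0.3873, 3.881), B = (-0.3873, -3.881). Equal radii place A and Q the same way about E: A = E + 3.9·n = (30.34, 0.8912), Q = E − 3.9·n = (29.56, -6.870). Then cos ∠JBA = BJ·BA / (|BJ||BA|), giving 75.47°.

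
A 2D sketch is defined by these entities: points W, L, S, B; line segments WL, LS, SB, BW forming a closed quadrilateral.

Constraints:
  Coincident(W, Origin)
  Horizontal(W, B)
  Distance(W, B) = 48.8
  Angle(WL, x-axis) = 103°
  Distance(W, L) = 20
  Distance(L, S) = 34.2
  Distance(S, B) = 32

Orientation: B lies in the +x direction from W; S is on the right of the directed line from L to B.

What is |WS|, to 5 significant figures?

18.743

W is at the origin; WB is horizontal with |WB| = 48.8 and B in +x, so B = (48.8, 0). WL runs at 103.0° with |WL| = 20.0, so L = (-4.4990, 19.487). S is determined by |LS| = 34.2 and |SB| = 32.0 together: it lies at the intersection of circle(L, 34.2) and circle(B, 32.0). With |LB| = 56.750, the foot of the radical line on LB is 29.658 from L and the perpendicular offset is √(34.2² − 29.658²) = 17.030. Taking the right-of-LB solution: S = (17.508, -6.6918).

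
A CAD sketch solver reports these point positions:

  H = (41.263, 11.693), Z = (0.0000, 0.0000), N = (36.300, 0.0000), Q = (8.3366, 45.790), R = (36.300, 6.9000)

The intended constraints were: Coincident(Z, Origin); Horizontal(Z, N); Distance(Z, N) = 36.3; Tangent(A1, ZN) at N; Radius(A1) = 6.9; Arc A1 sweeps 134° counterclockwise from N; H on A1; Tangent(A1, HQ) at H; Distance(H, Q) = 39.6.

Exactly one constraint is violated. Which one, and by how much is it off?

Distance(H, Q) = 39.6 — off by 7.80.

Z = (0.00, 0.00) ✓; Z.y = 0.00, N.y = 0.00 ✓; |ZN| = 36.30 ✓; ∠(RN, NZ) = 90.00° ✓; |RN| = 6.900 ✓; bearing(R→H) − bearing(R→N) = 134.0° ✓; |RH| = 6.900 ✓; ∠(RH, HQ) = 90.00° ✓; |HQ| = 47.40 ✗.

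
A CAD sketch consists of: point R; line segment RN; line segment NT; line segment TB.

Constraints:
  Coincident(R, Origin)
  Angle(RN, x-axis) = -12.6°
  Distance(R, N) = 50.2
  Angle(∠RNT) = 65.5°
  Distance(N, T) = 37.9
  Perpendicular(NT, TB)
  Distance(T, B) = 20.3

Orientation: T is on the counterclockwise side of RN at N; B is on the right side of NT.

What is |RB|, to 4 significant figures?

68.16

R is at the origin; RN runs at -12.6° with length 50.2, so N = 50.2·(cos -12.6°, sin -12.6°) = (48.99, -10.95). ∠RNT = 65.5°, so NT runs at -12.6° + (180° − 65.5°) = 101.9° from the x-axis; with |NT| = 37.9, T = N + 37.9·(cos 101.9°, sin 101.9°) = (41.18, 26.13). The perpendicularity gives TB at right angles to NT; with |TB| = 20.3 on the right of NT, B = T + 20.3·(0.9785, 0.2062) = (61.04, 30.32). Then |RB| = |B − R| = 68.16.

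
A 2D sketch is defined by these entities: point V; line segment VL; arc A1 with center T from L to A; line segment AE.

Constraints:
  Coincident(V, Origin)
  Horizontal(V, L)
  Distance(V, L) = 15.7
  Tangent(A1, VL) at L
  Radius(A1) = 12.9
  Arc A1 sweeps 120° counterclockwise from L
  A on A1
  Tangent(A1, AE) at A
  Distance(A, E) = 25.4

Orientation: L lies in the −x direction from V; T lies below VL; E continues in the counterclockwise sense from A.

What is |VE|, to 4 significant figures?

43.71

On A1, L sits at bearing 90° from T; a 120° counterclockwise sweep puts A at bearing 210°, so A = T + 12.9·(cos 210°, sin 210°) = (-26.87, -19.35). Since A1 is tangent to AE there, TA ⟂ AE, so AE runs along (−sin 210°, cos 210°); with |AE| = 25.4, E = (-14.17, -41.35). Then |VE| = |E − V| = 43.71.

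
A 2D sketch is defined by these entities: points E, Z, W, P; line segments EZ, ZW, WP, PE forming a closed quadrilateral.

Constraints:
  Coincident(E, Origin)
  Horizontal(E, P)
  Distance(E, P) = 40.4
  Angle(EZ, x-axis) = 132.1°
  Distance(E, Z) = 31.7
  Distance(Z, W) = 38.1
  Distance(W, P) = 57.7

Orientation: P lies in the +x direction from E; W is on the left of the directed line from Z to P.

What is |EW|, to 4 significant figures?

48.49

Checks: |ZW| = 38.10 ✓; |WP| = 57.70 ✓.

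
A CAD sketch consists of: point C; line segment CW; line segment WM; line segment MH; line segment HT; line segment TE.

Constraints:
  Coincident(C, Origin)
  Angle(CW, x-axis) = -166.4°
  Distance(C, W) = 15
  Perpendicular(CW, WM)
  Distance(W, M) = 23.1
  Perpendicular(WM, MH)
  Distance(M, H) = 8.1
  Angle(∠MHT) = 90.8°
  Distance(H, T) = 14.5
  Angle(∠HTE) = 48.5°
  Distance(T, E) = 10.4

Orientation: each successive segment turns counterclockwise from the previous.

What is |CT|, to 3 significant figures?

10.9

WM is perpendicular to MH, so MH runs at 13.6°; with |MH| = 8.1, H = (-1.27, -24.1). ∠MHT = 90.8° gives HT at 103° from the x-axis; with |HT| = 14.5, T = (-4.49, -9.94). Then |CT| = |T − C| = 10.9.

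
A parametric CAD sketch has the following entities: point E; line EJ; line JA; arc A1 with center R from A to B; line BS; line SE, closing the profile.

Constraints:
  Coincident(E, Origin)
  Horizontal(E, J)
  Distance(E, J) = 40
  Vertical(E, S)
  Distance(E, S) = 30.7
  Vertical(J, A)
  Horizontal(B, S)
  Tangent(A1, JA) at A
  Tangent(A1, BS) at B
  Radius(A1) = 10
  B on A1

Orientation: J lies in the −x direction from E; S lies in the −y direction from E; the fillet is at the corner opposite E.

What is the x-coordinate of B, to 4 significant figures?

-30.00

E is at the origin; EJ is horizontal with |EJ| = 40.0 and J on the −x side, so J = (-40.00, 0.000). ES is vertical with |ES| = 30.7 and S on the −y side, so S = (0.000, -30.70). The virtual corner opposite E is at (-40.00, -30.70). Tangency of A1 to JA means the radius RA is perpendicular to JA and A1 meets BS tangentially, so RB is at right angles to BS, with radius 10.0, so the center R sits 10.0 in from both sides at R = (-30.00, -20.70). That places the tangent points at A = (-40.00, -20.70) on JA and B = (-30.00, -30.70) on BS. So B.x = -30.00.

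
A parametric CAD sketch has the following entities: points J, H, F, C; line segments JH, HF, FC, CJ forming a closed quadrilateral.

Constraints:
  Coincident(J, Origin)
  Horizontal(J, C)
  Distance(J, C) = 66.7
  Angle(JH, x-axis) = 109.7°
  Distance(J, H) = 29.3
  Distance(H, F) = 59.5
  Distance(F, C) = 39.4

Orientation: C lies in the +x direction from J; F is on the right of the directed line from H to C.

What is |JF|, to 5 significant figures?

34.577

Checks: |HF| = 59.50 ✓; |FC| = 39.40 ✓.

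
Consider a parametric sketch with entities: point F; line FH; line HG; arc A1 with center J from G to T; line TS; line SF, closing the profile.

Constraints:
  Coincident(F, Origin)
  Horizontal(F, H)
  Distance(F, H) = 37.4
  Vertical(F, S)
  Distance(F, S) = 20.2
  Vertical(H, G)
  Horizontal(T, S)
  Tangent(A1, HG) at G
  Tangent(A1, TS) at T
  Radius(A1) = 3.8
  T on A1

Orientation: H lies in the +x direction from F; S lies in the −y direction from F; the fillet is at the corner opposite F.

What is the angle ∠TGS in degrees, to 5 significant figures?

39.198°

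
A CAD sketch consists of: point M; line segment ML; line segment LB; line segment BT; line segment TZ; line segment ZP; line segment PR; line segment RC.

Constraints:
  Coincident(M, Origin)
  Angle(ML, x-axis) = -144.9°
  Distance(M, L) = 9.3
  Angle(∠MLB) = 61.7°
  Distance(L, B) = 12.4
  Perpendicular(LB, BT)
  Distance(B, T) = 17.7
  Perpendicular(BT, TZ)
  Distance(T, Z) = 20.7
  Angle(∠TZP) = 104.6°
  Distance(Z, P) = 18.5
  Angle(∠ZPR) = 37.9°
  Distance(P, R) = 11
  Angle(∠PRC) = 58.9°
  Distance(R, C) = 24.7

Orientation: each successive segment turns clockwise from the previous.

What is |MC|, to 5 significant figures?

32.478

M is at the origin; ML runs at -144.9° with length 9.3, so L = (-7.6088, -5.3475). ∠MLB = 61.7° gives LB at 96.800° from the x-axis; with |LB| = 12.4, B = (-9.0770, 6.9652). LB is perpendicular to BT, so BT runs at 6.8000°; with |BT| = 17.7, T = (8.4985, 9.0610). The perpendicularity gives TZ at right angles to BT, so TZ runs at -83.200°; with |TZ| = 20.7, Z = (10.949, -11.493). ∠TZP = 104.6° gives ZP at -158.60° from the x-axis; with |ZP| = 18.5, P = (-6.2751, -18.244). ∠ZPR = 37.9° gives PR at 59.300° from the x-axis; with |PR| = 11.0, R = (-0.65911, -8.7853). ∠PRC = 58.9° gives RC at -61.800° from the x-axis; with |RC| = 24.7, C = (11.013, -30.553). Then |MC| = |C − M| = 32.478.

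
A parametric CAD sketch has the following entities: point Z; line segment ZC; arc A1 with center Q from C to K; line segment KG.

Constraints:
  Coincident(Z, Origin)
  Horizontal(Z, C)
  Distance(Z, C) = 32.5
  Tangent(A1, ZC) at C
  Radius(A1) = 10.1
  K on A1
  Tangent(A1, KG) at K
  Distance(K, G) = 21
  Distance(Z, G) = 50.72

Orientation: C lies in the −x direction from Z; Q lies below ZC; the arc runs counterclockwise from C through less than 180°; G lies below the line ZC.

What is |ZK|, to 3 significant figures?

44.1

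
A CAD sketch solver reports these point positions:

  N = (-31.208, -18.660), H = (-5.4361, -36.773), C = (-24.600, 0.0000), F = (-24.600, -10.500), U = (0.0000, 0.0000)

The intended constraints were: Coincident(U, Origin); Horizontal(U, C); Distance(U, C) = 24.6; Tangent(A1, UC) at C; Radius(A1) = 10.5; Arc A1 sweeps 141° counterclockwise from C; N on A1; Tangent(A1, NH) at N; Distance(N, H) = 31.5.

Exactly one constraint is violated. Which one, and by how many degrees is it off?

Tangent(A1, NH) at N — off by 3.90°.

U = (0.00, 0.00) ✓; U.y = 0.00, C.y = 0.00 ✓; |UC| = 24.60 ✓; ∠(FC, CU) = 90.00° ✓; |FC| = 10.50 ✓; bearing(F→N) − bearing(F→C) = 141.0° ✓; |FN| = 10.50 ✓; ∠(FN, NH) = 86.10° ✗; |NH| = 31.50 ✓.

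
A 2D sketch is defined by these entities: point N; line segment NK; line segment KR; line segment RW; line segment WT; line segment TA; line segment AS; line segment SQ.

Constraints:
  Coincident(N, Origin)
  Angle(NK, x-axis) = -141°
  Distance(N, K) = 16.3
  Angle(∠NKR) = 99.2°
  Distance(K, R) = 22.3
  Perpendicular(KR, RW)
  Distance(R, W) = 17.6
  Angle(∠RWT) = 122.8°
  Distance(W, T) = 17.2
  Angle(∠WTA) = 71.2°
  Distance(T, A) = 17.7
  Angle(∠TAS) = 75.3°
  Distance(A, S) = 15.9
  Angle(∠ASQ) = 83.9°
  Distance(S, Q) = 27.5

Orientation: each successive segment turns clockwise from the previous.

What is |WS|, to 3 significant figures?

8.17

N is at the origin; NK runs at -141.0° with length 16.3, so K = (-12.7, -10.3). ∠NKR = 99.2° gives KR at 138° from the x-axis; with |KR| = 22.3, R = (-29.3, 4.61). The perpendicularity gives RW at right angles to KR, so RW runs at 48.2°; with |RW| = 17.6, W = (-17.6, 17.7). ∠RWT = 122.8° gives WT at -9.00° from the x-axis; with |WT| = 17.2, T = (-0.572, 15.0). ∠WTA = 71.2° gives TA at -118° from the x-axis; with |TA| = 17.7, A = (-8.83, -0.622). ∠TAS = 75.3° gives AS at 138° from the x-axis; with |AS| = 15.9, S = (-20.6, 10.1). Then |WS| = |S − W| = 8.17.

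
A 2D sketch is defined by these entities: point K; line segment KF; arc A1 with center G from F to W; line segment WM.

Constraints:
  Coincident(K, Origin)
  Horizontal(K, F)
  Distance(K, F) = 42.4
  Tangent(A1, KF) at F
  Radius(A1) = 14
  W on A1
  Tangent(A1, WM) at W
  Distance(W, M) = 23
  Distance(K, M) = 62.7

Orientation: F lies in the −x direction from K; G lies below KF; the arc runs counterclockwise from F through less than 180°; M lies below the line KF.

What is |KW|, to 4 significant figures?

58.65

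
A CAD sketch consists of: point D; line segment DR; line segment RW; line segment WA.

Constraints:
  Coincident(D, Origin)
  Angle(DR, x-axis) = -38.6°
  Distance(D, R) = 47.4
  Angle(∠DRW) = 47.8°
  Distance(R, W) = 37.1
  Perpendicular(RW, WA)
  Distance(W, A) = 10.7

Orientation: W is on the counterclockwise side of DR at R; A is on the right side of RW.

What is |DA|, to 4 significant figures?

46.12

∠DRW = 47.8°, so RW runs at -38.6° + (180° − 47.8°) = 93.60° from the x-axis; with |RW| = 37.1, W = R + 37.1·(cos 93.60°, sin 93.60°) = (34.71, 7.455). RW is perpendicular to WA; with |WA| = 10.7 on the right of RW, A = W + 10.7·(0.9980, 0.06279) = (45.39, 8.127). Then |DA| = |A − D| = 46.12.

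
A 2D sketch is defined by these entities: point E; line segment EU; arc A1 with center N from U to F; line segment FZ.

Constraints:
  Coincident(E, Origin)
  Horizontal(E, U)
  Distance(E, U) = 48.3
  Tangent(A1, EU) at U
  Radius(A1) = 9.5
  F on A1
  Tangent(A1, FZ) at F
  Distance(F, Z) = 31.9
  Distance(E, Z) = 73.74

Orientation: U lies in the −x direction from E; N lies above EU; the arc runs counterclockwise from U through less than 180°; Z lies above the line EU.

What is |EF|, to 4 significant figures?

44.04

E is at the origin; E and U share the same y with |EU| = 48.3 and U on the −x side, so U = (-48.30, 0.000). Since A1 is tangent to EU there, NU ⟂ EU, so N = U + (0, 9.5) = (-48.30, 9.500). Since NF ⟂ FZ (tangency), |NZ| = √(9.5² + 31.9²) = 33.28 regardless of where F sits on A1. So Z lies on both circle(E, 73.74) and circle(N, 33.28); the above-EU intersection is Z = (-62.08, 39.80). F is the foot of the tangent from Z: F = (-41.13, 15.74).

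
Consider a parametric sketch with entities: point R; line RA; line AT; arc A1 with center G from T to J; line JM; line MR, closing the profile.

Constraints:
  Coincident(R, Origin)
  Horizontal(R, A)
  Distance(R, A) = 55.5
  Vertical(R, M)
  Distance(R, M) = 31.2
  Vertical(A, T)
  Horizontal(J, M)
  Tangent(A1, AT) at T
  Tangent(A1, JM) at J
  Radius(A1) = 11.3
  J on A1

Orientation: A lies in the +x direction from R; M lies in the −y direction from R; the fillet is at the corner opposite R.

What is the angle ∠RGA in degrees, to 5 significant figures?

95.351°

R is at the origin; R and A share the same y with |RA| = 55.5 and A on the +x side, so A = (55.500, 0.0000). R and M share the same x with |RM| = 31.2 and M on the −y side, so M = (0.0000, -31.200). The virtual corner opposite R is at (55.500, -31.200). Since A1 is tangent to AT there, GT ⟂ AT and since A1 is tangent to JM there, GJ ⟂ JM, with radius 11.3, so the center G sits 11.3 in from both sides at G = (44.200, -19.900). Then cos ∠RGA = GR·GA / (|GR||GA|), giving 95.351°.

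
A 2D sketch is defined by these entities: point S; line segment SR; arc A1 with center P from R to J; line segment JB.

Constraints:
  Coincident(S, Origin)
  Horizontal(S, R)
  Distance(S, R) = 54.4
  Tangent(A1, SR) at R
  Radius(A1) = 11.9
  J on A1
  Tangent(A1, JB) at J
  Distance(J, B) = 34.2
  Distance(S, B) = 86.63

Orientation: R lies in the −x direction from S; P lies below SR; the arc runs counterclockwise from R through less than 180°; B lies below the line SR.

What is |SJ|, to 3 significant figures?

66.2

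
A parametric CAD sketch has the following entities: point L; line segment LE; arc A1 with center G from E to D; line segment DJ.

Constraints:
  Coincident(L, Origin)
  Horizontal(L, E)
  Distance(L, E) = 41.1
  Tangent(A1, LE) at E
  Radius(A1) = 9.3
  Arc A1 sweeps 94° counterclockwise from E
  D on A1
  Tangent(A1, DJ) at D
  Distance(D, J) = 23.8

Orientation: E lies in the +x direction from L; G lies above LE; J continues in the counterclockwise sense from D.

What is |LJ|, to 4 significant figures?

59.23

L is at the origin; LE is horizontal with |LE| = 41.1 and E on the +x side, so E = (41.10, 0.000). A1 meets LE tangentially, so GE is at right angles to LE, so G = E + (0, 9.3) = (41.10, 9.300). On A1, E sits at bearing -90° from G; a 94° counterclockwise sweep puts D at bearing 4°, so D = G + 9.3·(cos 4°, sin 4°) = (50.38, 9.949). The tangent condition forces GD to be normal to DJ, so DJ runs along (−sin 4°, cos 4°); with |DJ| = 23.8, J = (48.72, 33.69). Then |LJ| = |J − L| = 59.23.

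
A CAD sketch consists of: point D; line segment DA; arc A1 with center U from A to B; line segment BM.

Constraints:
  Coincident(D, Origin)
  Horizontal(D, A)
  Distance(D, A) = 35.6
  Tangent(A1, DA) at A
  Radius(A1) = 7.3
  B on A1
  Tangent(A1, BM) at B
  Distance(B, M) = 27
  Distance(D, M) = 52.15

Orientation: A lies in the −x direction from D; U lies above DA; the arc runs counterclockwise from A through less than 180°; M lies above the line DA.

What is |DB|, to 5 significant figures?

30.461

D is at the origin; D and A share the same y with |DA| = 35.6 and A on the −x side, so A = (-35.600, 0.0000). Tangency of A1 to DA means the radius UA is perpendicular to DA, so U = A + (0, 7.3) = (-35.600, 7.3000). Since UB ⟂ BM (tangency), |UM| = √(7.3² + 27.0²) = 27.969 regardless of where B sits on A1. So M lies on both circle(D, 52.15) and circle(U, 27.969); the above-DA intersection is M = (-38.558, 35.113). B is the foot of the tangent from M: B = (-28.794, 9.9399).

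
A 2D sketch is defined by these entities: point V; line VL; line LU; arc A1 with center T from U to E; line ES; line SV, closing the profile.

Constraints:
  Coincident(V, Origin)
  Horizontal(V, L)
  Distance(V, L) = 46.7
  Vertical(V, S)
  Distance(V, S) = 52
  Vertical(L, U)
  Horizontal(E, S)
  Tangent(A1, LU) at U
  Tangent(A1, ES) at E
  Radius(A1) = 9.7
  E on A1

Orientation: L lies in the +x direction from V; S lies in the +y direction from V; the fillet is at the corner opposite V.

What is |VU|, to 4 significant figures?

63.01

The virtual corner opposite V is at (46.70, 52.00). Tangency of A1 to LU means the radius TU is perpendicular to LU and A1 meets ES tangentially, so TE is at right angles to ES, with radius 9.7, so the center T sits 9.7 in from both sides at T = (37.00, 42.30). That places the tangent points at U = (46.70, 42.30) on LU and E = (37.00, 52.00) on ES. Then |VU| = |U − V| = 63.01.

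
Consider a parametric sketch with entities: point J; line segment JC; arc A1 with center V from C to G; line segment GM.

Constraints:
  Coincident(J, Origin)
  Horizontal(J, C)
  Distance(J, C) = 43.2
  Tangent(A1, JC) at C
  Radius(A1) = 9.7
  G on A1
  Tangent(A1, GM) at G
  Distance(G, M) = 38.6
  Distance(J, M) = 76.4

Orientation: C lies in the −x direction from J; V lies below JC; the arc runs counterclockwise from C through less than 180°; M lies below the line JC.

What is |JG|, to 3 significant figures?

53.1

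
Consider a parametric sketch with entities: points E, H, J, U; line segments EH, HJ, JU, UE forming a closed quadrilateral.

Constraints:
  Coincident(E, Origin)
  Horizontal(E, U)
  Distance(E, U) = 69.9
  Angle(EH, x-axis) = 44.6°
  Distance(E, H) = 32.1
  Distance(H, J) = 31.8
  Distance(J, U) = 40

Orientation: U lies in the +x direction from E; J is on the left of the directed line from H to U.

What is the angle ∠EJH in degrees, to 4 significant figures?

10.15°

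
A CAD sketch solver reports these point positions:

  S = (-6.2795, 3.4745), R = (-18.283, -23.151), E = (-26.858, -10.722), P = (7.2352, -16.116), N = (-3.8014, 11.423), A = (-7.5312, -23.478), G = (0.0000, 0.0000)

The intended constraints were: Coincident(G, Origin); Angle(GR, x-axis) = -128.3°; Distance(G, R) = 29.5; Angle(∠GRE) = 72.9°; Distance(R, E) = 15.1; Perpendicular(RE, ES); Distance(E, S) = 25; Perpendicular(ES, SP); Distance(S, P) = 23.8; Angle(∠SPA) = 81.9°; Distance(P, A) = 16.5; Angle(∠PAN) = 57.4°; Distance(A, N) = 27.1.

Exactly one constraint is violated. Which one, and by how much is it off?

Distance(A, N) = 27.1 — off by 8.00.

G = (0.00, 0.00) ✓; GR at -128.3° ✓; |GR| = 29.50 ✓; ∠GRE = 72.90° ✓; |RE| = 15.10 ✓; ∠(RE, ES) = 90.00° ✓; |ES| = 25.00 ✓; ∠(ES, SP) = 90.00° ✓; |SP| = 23.80 ✓; ∠SPA = 81.90° ✓; |PA| = 16.50 ✓; ∠PAN = 57.40° ✓; |AN| = 35.10 ✗.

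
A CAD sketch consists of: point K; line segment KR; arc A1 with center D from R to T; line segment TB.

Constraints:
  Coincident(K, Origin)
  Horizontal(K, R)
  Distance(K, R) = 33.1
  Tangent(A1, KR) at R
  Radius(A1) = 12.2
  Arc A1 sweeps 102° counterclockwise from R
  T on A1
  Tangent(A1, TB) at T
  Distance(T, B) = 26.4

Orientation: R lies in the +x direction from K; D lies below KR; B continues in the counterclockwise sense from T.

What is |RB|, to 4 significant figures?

41.07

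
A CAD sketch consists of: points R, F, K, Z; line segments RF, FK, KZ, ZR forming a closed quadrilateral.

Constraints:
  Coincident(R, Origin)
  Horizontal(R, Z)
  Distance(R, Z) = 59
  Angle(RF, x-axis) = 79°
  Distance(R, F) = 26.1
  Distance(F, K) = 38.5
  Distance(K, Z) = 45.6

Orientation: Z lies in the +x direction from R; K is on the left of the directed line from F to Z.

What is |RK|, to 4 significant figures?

57.67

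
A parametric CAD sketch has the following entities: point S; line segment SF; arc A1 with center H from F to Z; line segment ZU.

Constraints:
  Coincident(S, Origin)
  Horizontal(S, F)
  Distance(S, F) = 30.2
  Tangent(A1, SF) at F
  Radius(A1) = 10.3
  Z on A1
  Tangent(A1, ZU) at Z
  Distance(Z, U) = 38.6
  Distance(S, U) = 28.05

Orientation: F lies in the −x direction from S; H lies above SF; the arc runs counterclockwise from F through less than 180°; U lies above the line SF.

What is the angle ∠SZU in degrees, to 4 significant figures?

46.26°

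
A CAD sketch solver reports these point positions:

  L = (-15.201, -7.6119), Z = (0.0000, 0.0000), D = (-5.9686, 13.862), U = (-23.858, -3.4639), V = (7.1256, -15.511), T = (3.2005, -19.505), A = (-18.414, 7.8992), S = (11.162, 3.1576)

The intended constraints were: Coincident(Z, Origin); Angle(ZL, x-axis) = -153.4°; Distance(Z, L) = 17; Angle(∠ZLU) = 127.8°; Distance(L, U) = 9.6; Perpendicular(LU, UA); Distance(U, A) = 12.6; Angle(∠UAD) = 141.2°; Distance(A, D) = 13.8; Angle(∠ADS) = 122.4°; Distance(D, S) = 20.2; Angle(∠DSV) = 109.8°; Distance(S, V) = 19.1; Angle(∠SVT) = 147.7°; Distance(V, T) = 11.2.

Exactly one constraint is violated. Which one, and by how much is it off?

Distance(V, T) = 11.2 — off by 5.60.

Z = (0.00, 0.00) ✓; ZL at -153.4° ✓; |ZL| = 17.00 ✓; ∠ZLU = 127.8° ✓; |LU| = 9.599 ✓; ∠(LU, UA) = 90.00° ✓; |UA| = 12.60 ✓; ∠UAD = 141.2° ✓; |AD| = 13.80 ✓; ∠ADS = 122.4° ✓; |DS| = 20.20 ✓; ∠DSV = 109.8° ✓; |SV| = 19.10 ✓; ∠SVT = 147.7° ✓; |VT| = 5.600 ✗.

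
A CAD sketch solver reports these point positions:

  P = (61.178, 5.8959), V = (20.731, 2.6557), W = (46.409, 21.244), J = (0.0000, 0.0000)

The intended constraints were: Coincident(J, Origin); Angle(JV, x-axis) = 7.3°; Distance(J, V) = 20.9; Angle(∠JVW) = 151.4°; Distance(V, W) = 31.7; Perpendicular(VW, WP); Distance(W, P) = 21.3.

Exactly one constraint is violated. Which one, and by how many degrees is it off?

Perpendicular(VW, WP) — off by 8.00°.

J = (0.00, 0.00) ✓; JV at 7.300° ✓; |JV| = 20.90 ✓; ∠JVW = 151.4° ✓; |VW| = 31.70 ✓; ∠(VW, WP) = 82.00° ✗; |WP| = 21.30 ✓.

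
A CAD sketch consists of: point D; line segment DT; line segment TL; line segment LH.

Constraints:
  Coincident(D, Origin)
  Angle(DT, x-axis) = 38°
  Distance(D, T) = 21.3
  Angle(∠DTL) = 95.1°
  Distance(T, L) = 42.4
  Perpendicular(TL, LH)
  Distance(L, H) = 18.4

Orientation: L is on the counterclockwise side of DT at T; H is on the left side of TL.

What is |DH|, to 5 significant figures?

44.383

∠DTL = 95.1°, so TL runs at 38.0° + (180° − 95.1°) = 122.90° from the x-axis; with |TL| = 42.4, L = T + 42.4·(cos 122.90°, sin 122.90°) = (-6.2460, 48.713). The perpendicularity gives LH at right angles to TL; with |LH| = 18.4 on the left of TL, H = L + 18.4·(-0.83962, -0.54317) = (-21.695, 38.719). Then |DH| = |H − D| = 44.383.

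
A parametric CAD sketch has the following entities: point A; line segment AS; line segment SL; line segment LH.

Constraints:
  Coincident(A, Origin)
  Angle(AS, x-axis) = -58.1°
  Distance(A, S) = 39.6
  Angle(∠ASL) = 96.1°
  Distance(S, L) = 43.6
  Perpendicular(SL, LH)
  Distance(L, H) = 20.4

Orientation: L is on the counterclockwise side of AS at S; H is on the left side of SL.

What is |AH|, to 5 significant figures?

51.436

∠ASL = 96.1°, so SL runs at -58.1° + (180° − 96.1°) = 25.800° from the x-axis; with |SL| = 43.6, L = S + 43.6·(cos 25.800°, sin 25.800°) = (60.180, -14.643). The perpendicularity gives LH at right angles to SL; with |LH| = 20.4 on the left of SL, H = L + 20.4·(-0.43523, 0.90032) = (51.301, 3.7233). Then |AH| = |H − A| = 51.436.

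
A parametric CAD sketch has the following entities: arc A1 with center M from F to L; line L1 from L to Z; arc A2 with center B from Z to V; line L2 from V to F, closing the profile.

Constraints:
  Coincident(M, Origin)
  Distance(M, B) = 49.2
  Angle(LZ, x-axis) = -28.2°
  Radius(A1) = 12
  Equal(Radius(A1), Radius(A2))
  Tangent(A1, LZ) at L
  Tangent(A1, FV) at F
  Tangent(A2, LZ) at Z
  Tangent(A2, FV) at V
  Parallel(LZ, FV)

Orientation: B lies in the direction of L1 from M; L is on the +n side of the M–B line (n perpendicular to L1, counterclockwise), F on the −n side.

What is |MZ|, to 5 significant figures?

50.642

Tangency of A1 to both parallel lines with radius 12.0 puts L and F at M ± 12.0·n: L = (5.6706, 10.576), F = (-5.6706, -10.576). Equal radii place Z and V the same way about B: Z = B + 12.0·n = (49.031, -12.674), V = B − 12.0·n = (37.690, -33.825). Then |MZ| = |Z − M| = 50.642.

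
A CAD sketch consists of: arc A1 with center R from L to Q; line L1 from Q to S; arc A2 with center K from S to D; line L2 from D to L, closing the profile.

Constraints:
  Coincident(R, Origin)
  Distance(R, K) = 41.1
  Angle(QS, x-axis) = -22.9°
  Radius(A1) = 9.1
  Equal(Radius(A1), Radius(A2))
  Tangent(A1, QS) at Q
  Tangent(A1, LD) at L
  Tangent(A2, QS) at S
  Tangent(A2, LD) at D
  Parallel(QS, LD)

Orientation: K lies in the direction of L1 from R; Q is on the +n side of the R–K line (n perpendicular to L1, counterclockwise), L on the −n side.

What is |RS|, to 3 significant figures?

42.1

The slot axis is L1's direction at -22.9°, so u = (cos -22.9°, sin -22.9°) = (0.921, -0.389) and n = (−sin -22.9°, cos -22.9°) = (0.389, 0.921). R is at the origin and K lies 41.1 along u from R, so K = 41.1·u = (37.9, -16.0). Tangency of A1 to both parallel lines with radius 9.1 puts Q and L at R ± 9.1·n: Q = (3.54, 8.38), L = (-3.54, -8.38). Equal radii place S and D the same way about K: S = K + 9.1·n = (41.4, -7.61), D = K − 9.1·n = (34.3, -24.4). Then |RS| = |S − R| = 42.1.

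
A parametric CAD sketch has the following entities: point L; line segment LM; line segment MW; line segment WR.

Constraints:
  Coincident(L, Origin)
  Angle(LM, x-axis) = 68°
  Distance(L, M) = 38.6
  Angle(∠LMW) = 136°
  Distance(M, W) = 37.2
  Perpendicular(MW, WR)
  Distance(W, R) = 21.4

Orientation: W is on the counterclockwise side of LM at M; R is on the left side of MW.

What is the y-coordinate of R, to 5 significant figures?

62.264

L is at the origin; LM runs at 68.0° with length 38.6, so M = 38.6·(cos 68.0°, sin 68.0°) = (14.460, 35.789). ∠LMW = 136.0°, so MW runs at 68.0° + (180° − 136.0°) = 112.00° from the x-axis; with |MW| = 37.2, W = M + 37.2·(cos 112.00°, sin 112.00°) = (0.52445, 70.281). MW ⟂ WR; with |WR| = 21.4 on the left of MW, R = W + 21.4·(-0.92718, -0.37461) = (-19.317, 62.264). So R.y = 62.264.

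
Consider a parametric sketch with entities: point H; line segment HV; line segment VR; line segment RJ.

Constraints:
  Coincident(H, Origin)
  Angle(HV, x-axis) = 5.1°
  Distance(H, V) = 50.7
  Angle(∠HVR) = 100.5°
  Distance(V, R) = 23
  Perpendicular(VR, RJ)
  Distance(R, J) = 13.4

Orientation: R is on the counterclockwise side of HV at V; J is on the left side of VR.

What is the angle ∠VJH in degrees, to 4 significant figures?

78.73°

H is at the origin; HV runs at 5.1° with length 50.7, so V = 50.7·(cos 5.1°, sin 5.1°) = (50.50, 4.507). ∠HVR = 100.5°, so VR runs at 5.1° + (180° − 100.5°) = 84.60° from the x-axis; with |VR| = 23.0, R = V + 23.0·(cos 84.60°, sin 84.60°) = (52.66, 27.40). VR is perpendicular to RJ; with |RJ| = 13.4 on the left of VR, J = R + 13.4·(-0.9956, 0.09411) = (39.32, 28.67). Then cos ∠VJH = JV·JH / (|JV||JH|), giving 78.73°.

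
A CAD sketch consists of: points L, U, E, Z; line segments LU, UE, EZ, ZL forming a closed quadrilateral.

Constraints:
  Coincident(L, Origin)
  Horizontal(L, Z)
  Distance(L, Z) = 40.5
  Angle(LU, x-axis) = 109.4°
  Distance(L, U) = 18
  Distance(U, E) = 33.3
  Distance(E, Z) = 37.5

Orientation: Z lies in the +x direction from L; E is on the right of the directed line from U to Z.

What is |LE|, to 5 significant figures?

15.310

Checks: |UE| = 33.30 ✓; |EZ| = 37.50 ✓.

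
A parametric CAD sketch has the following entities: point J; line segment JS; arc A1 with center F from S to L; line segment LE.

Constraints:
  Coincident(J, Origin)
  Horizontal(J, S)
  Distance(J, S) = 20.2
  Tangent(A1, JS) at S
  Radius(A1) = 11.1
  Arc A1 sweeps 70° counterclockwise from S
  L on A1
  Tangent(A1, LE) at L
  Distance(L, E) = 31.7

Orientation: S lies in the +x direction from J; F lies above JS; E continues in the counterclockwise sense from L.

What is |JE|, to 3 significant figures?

55.6

On A1, S sits at bearing -90° from F; a 70° counterclockwise sweep puts L at bearing -20°, so L = F + 11.1·(cos -20°, sin -20°) = (30.6, 7.30). A1 meets LE tangentially, so FL is at right angles to LE, so LE runs along (−sin -20°, cos -20°); with |LE| = 31.7, E = (41.5, 37.1). Then |JE| = |E − J| = 55.6.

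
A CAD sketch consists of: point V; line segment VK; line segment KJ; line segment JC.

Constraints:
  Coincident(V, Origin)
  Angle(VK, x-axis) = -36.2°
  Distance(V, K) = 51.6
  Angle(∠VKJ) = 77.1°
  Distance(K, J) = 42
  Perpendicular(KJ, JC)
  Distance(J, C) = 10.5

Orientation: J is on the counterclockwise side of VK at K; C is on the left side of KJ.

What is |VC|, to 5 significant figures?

50.129

V is at the origin; VK runs at -36.2° with length 51.6, so K = 51.6·(cos -36.2°, sin -36.2°) = (41.639, -30.475). ∠VKJ = 77.1°, so KJ runs at -36.2° + (180° − 77.1°) = 66.700° from the x-axis; with |KJ| = 42.0, J = K + 42.0·(cos 66.700°, sin 66.700°) = (58.252, 8.0995). The perpendicularity gives JC at right angles to KJ; with |JC| = 10.5 on the left of KJ, C = J + 10.5·(-0.91845, 0.39555) = (48.608, 12.253). Then |VC| = |C − V| = 50.129.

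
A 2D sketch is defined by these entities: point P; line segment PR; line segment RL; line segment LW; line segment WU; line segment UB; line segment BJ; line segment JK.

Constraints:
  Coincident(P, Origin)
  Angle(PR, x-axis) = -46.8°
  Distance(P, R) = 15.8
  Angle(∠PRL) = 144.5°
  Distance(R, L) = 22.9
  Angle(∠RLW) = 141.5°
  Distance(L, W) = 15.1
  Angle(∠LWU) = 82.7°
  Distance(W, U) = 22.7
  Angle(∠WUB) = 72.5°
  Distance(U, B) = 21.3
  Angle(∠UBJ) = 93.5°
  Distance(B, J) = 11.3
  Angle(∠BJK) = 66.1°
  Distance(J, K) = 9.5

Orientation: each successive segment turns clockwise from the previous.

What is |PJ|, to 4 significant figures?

32.67

∠WUB = 72.5° gives UB at 34.40° from the x-axis; with |UB| = 21.3, B = (5.864, -21.14). ∠UBJ = 93.5° gives BJ at -52.10° from the x-axis; with |BJ| = 11.3, J = (12.81, -30.06). Then |PJ| = |J − P| = 32.67.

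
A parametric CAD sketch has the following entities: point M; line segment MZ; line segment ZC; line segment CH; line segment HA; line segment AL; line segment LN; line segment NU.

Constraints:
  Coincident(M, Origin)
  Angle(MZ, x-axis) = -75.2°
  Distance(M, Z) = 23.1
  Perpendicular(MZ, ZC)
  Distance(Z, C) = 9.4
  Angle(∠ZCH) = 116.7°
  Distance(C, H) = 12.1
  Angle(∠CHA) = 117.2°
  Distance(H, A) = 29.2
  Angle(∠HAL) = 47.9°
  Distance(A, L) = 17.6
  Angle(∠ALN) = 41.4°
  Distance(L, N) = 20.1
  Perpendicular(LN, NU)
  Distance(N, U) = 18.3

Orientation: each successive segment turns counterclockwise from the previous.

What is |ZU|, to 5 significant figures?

43.877

M is at the origin; MZ runs at -75.2° with length 23.1, so Z = (5.9008, -22.334). MZ is perpendicular to ZC, so ZC runs at 14.800°; with |ZC| = 9.4, C = (14.989, -19.932). ∠ZCH = 116.7° gives CH at 78.100° from the x-axis; with |CH| = 12.1, H = (17.484, -8.0925). ∠CHA = 117.2° gives HA at 140.90° from the x-axis; with |HA| = 29.2, A = (-5.1765, 10.323). ∠HAL = 47.9° gives AL at -87.000° from the x-axis; with |AL| = 17.6, L = (-4.2554, -7.2526). ∠ALN = 41.4° gives LN at 51.600° from the x-axis; with |LN| = 20.1, N = (8.2296, 8.4996). The perpendicularity gives NU at right angles to LN, so NU runs at 141.60°; with |NU| = 18.3, U = (-6.1120, 19.867). Then |ZU| = |U − Z| = 43.877.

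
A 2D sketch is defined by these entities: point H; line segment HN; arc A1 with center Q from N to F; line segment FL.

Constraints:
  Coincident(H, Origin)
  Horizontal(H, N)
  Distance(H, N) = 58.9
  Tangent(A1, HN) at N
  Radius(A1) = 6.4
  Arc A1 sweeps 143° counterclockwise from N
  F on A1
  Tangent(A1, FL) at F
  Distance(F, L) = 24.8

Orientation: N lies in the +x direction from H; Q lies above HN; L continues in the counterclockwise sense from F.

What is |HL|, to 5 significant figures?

50.430

H is at the origin; HN is horizontal with |HN| = 58.9 and N on the +x side, so N = (58.900, 0.0000). The tangent condition forces QN to be normal to HN, so Q = N + (0, 6.4) = (58.900, 6.4000). On A1, N sits at bearing -90° from Q; a 143° counterclockwise sweep puts F at bearing 53°, so F = Q + 6.4·(cos 53°, sin 53°) = (62.752, 11.511). Since A1 is tangent to FL there, QF ⟂ FL, so FL runs along (−sin 53°, cos 53°); with |FL| = 24.8, L = (42.945, 26.436). Then |HL| = |L − H| = 50.430.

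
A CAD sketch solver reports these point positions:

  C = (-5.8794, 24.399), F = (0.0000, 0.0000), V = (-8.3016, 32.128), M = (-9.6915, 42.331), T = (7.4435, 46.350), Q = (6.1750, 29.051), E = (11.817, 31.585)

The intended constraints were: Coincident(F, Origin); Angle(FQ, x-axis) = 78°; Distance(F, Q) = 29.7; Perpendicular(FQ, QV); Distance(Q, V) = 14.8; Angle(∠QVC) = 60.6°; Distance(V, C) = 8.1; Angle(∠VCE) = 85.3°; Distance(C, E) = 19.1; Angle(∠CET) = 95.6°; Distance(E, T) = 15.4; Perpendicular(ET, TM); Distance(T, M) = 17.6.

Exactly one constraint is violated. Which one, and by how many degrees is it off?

Perpendicular(ET, TM) — off by 3.30°.

F = (0.00, 0.00) ✓; FQ at 78.00° ✓; |FQ| = 29.70 ✓; ∠(FQ, QV) = 90.00° ✓; |QV| = 14.80 ✓; ∠QVC = 60.60° ✓; |VC| = 8.100 ✓; ∠VCE = 85.30° ✓; |CE| = 19.10 ✓; ∠CET = 95.60° ✓; |ET| = 15.40 ✓; ∠(ET, TM) = 86.70° ✗; |TM| = 17.60 ✓.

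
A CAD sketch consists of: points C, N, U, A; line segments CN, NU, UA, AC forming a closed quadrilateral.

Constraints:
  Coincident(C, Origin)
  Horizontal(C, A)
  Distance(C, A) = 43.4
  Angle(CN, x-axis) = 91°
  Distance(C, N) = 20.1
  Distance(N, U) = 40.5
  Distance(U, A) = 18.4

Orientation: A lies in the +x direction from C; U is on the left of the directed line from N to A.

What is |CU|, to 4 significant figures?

44.00

Checks: |NU| = 40.50 ✓; |UA| = 18.40 ✓.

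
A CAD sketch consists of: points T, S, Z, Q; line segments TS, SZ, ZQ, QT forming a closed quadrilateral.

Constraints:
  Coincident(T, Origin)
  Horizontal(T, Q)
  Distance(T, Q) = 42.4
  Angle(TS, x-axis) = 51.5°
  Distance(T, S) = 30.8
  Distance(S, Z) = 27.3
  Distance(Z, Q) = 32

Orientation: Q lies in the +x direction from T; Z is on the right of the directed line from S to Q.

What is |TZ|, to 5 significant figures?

10.597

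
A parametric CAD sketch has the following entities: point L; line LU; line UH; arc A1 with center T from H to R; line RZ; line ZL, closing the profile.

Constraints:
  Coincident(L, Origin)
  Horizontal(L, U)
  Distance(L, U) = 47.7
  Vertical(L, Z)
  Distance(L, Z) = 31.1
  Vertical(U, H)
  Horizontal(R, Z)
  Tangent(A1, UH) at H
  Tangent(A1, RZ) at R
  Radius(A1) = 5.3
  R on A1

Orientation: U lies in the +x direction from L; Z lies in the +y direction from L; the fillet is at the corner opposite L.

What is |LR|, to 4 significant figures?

52.58

L is at the origin; LU is horizontal with |LU| = 47.7 and U on the +x side, so U = (47.70, 0.000). LZ is vertical with |LZ| = 31.1 and Z on the +y side, so Z = (0.000, 31.10). The virtual corner opposite L is at (47.70, 31.10). Since A1 is tangent to UH there, TH ⟂ UH and since A1 is tangent to RZ there, TR ⟂ RZ, with radius 5.3, so the center T sits 5.3 in from both sides at T = (42.40, 25.80). That places the tangent points at H = (47.70, 25.80) on UH and R = (42.40, 31.10) on RZ. Then |LR| = |R − L| = 52.58.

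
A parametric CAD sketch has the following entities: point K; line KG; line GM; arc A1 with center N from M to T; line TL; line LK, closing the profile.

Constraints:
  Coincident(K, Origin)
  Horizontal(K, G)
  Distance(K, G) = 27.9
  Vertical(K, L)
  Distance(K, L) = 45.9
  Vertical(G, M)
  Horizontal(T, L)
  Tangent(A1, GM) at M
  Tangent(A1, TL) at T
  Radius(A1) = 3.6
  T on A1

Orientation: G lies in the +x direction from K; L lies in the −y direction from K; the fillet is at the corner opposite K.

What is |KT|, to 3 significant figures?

51.9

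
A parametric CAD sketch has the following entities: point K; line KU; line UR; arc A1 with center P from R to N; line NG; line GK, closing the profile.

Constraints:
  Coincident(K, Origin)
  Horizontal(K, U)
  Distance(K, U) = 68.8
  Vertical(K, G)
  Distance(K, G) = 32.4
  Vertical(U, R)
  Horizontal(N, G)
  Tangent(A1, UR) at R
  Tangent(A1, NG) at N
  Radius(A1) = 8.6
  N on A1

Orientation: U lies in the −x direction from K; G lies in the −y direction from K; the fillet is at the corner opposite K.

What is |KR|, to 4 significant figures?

72.80

K is at the origin; K and U share the same y with |KU| = 68.8 and U on the −x side, so U = (-68.80, 0.000). KG is vertical with |KG| = 32.4 and G on the −y side, so G = (0.000, -32.40). The virtual corner opposite K is at (-68.80, -32.40). A1 meets UR tangentially, so PR is at right angles to UR and A1 meets NG tangentially, so PN is at right angles to NG, with radius 8.6, so the center P sits 8.6 in from both sides at P = (-60.20, -23.80). That places the tangent points at R = (-68.80, -23.80) on UR and N = (-60.20, -32.40) on NG. Then |KR| = |R − K| = 72.80.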